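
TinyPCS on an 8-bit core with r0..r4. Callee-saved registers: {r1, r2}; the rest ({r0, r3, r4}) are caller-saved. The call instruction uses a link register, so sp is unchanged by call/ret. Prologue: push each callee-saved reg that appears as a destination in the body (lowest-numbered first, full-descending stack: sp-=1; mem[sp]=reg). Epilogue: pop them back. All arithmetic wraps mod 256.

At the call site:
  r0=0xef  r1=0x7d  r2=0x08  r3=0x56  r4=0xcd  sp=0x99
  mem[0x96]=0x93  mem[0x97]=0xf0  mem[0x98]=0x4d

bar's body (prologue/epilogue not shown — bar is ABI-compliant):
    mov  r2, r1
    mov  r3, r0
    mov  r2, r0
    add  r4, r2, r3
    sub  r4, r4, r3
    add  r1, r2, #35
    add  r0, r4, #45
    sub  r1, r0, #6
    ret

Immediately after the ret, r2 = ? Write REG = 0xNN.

prologue: push r1 -> mem[0x98]=0x7d, sp=0x98
prologue: push r2 -> mem[0x97]=0x08, sp=0x97
body[0] mov  r2, r1 -> r2=0x7d
body[1] mov  r3, r0 -> r3=0xef
body[2] mov  r2, r0 -> r2=0xef
body[3] add  r4, r2, r3 -> r4=0xde
body[4] sub  r4, r4, r3 -> r4=0xef
body[5] add  r1, r2, #35 -> r1=0x12
body[6] add  r0, r4, #45 -> r0=0x1c
body[7] sub  r1, r0, #6 -> r1=0x16
epilogue: pop r2=0x08, sp=0x98
epilogue: pop r1=0x7d, sp=0x99
r2 is callee-saved -> restored

REG = 0x08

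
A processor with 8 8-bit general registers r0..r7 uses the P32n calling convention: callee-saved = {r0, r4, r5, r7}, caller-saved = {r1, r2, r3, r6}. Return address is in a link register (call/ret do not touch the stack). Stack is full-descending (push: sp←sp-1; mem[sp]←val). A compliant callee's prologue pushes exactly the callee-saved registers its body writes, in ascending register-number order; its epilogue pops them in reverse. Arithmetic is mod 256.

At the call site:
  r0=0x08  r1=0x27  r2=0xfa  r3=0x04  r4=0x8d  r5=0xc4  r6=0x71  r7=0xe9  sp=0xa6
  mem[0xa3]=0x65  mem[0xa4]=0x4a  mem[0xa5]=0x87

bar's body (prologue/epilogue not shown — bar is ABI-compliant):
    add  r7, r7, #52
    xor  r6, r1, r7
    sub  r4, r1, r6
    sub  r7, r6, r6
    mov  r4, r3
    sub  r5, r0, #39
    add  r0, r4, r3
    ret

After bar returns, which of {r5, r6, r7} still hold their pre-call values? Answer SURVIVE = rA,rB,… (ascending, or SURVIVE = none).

SURVIVE = r5,r7

prologue: push r0 -> mem[0xa5]=0x08, sp=0xa5
prologue: push r4 -> mem[0xa4]=0x8d, sp=0xa4
prologue: push r5 -> mem[0xa3]=0xc4, sp=0xa3
prologue: push r7 -> mem[0xa2]=0xe9, sp=0xa2
body[0] add  r7, r7, #52 -> r7=0x1d
body[1] xor  r6, r1, r7 -> r6=0x3a
body[2] sub  r4, r1, r6 -> r4=0xed
body[3] sub  r7, r6, r6 -> r7=0x00
body[4] mov  r4, r3 -> r4=0x04
body[5] sub  r5, r0, #39 -> r5=0xe1
body[6] add  r0, r4, r3 -> r0=0x08
epilogue: pop r7=0xe9, sp=0xa3
epilogue: pop r5=0xc4, sp=0xa4
epilogue: pop r4=0x8d, sp=0xa5
epilogue: pop r0=0x08, sp=0xa6
r5: callee-saved, written=True
r6: caller-saved, written=True
r7: callee-saved, written=True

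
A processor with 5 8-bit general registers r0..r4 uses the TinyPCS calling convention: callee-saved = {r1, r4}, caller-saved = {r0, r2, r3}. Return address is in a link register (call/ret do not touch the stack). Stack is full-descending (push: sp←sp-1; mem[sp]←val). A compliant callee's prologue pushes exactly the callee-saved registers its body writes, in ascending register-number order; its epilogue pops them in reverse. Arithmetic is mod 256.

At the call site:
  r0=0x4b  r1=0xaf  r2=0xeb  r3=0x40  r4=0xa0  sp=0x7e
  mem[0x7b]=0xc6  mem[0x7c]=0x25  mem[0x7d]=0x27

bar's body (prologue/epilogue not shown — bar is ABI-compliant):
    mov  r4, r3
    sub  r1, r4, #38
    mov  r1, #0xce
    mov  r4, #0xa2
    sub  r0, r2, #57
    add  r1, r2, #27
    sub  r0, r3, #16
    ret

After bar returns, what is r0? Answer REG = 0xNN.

REG = 0x30

prologue: push r1 → mem[0x7d]=0xaf, sp=0x7d
prologue: push r4 → mem[0x7c]=0xa0, sp=0x7c
body[0] mov  r4, r3 → r4=0x40
body[1] sub  r1, r4, #38 → r1=0x1a
body[2] mov  r1, #0xce → r1=0xce
body[3] mov  r4, #0xa2 → r4=0xa2
body[4] sub  r0, r2, #57 → r0=0xb2
body[5] add  r1, r2, #27 → r1=0x06
body[6] sub  r0, r3, #16 → r0=0x30
epilogue: pop r4=0xa0, sp=0x7d
epilogue: pop r1=0xaf, sp=0x7e
r0 is caller-saved → body value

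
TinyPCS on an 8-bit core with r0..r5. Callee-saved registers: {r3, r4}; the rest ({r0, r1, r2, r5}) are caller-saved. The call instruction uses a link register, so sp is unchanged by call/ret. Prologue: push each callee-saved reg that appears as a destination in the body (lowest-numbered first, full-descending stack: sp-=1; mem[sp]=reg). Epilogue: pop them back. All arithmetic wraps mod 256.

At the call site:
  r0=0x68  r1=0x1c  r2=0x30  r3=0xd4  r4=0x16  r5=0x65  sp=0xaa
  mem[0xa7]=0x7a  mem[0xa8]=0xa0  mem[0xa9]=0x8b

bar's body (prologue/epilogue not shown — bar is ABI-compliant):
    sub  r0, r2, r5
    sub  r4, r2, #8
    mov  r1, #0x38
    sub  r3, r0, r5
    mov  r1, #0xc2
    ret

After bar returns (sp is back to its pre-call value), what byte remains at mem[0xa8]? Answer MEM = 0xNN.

MEM = 0x16

prologue: push r3 → mem[0xa9]=0xd4, sp=0xa9
prologue: push r4 → mem[0xa8]=0x16, sp=0xa8
body[0] sub  r0, r2, r5 → r0=0xcb
body[1] sub  r4, r2, #8 → r4=0x28
body[2] mov  r1, #0x38 → r1=0x38
body[3] sub  r3, r0, r5 → r3=0x66
body[4] mov  r1, #0xc2 → r1=0xc2
epilogue: pop r4=0x16, sp=0xa9
epilogue: pop r3=0xd4, sp=0xaa
prologue pushed ['r3', 'r4'] at ['0xa9', '0xa8']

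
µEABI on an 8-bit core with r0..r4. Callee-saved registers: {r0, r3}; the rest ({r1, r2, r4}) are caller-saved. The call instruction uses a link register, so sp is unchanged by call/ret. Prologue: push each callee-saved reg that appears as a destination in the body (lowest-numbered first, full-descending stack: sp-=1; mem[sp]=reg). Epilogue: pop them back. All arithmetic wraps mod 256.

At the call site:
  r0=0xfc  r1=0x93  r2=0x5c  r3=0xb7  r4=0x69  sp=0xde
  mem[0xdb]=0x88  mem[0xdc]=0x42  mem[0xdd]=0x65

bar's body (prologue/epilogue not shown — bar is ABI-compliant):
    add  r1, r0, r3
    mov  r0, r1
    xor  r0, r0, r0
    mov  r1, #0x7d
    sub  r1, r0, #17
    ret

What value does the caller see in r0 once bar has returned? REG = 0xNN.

REG = 0xfc

prologue: push r0 -> mem[0xdd]=0xfc, sp=0xdd
body[0] add  r1, r0, r3 -> r1=0xb3
body[1] mov  r0, r1 -> r0=0xb3
body[2] xor  r0, r0, r0 -> r0=0x00
body[3] mov  r1, #0x7d -> r1=0x7d
body[4] sub  r1, r0, #17 -> r1=0xef
epilogue: pop r0=0xfc, sp=0xde
r0 is callee-saved -> restored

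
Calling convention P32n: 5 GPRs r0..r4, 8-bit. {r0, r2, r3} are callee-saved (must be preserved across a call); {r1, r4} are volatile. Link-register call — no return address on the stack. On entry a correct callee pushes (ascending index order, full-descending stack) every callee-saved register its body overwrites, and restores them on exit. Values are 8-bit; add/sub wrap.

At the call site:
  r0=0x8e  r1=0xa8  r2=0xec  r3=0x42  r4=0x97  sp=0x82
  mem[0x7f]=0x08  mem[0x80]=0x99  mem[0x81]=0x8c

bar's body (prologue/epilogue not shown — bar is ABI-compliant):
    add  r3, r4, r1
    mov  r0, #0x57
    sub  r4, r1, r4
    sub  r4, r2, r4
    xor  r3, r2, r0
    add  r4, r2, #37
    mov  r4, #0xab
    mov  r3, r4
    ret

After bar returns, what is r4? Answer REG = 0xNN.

prologue: push r0 → mem[0x81]=0x8e, sp=0x81
prologue: push r3 → mem[0x80]=0x42, sp=0x80
body[0] add  r3, r4, r1 → r3=0x3f
body[1] mov  r0, #0x57 → r0=0x57
body[2] sub  r4, r1, r4 → r4=0x11
body[3] sub  r4, r2, r4 → r4=0xdb
body[4] xor  r3, r2, r0 → r3=0xbb
body[5] add  r4, r2, #37 → r4=0x11
body[6] mov  r4, #0xab → r4=0xab
body[7] mov  r3, r4 → r3=0xab
epilogue: pop r3=0x42, sp=0x81
epilogue: pop r0=0x8e, sp=0x82
r4 is caller-saved → body value

REG = 0xab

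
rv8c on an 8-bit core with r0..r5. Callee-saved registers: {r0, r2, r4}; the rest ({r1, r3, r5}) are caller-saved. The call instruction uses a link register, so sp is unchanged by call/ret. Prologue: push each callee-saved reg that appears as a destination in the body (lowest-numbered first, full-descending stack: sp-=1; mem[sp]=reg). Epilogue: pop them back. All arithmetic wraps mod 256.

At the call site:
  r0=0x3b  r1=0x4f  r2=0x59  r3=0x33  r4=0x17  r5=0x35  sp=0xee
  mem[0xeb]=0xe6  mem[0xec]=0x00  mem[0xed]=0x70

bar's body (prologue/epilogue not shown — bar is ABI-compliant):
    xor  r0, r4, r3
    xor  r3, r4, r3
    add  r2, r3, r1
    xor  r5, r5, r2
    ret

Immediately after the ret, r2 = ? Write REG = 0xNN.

prologue: push r0 → mem[0xed]=0x3b, sp=0xed
prologue: push r2 → mem[0xec]=0x59, sp=0xec
body[0] xor  r0, r4, r3 → r0=0x24
body[1] xor  r3, r4, r3 → r3=0x24
body[2] add  r2, r3, r1 → r2=0x73
body[3] xor  r5, r5, r2 → r5=0x46
epilogue: pop r2=0x59, sp=0xed
epilogue: pop r0=0x3b, sp=0xee
r2 is callee-saved → restored

REG = 0x59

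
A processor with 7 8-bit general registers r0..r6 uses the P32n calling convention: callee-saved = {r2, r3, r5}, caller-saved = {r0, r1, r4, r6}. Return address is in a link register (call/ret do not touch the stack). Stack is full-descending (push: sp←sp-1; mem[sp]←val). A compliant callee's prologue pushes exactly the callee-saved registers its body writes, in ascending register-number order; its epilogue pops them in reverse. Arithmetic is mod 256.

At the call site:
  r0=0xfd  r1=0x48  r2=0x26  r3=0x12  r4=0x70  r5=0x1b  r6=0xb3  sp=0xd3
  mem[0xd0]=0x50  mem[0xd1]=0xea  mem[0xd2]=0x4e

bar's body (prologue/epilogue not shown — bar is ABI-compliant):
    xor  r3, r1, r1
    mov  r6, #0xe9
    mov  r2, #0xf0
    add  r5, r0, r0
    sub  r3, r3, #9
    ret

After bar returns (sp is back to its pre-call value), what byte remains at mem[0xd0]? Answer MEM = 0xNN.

prologue: push r2 -> mem[0xd2]=0x26, sp=0xd2
prologue: push r3 -> mem[0xd1]=0x12, sp=0xd1
prologue: push r5 -> mem[0xd0]=0x1b, sp=0xd0
body[0] xor  r3, r1, r1 -> r3=0x00
body[1] mov  r6, #0xe9 -> r6=0xe9
body[2] mov  r2, #0xf0 -> r2=0xf0
body[3] add  r5, r0, r0 -> r5=0xfa
body[4] sub  r3, r3, #9 -> r3=0xf7
epilogue: pop r5=0x1b, sp=0xd1
epilogue: pop r3=0x12, sp=0xd2
epilogue: pop r2=0x26, sp=0xd3
prologue pushed ['r2', 'r3', 'r5'] at ['0xd2', '0xd1', '0xd0']

MEM = 0x1b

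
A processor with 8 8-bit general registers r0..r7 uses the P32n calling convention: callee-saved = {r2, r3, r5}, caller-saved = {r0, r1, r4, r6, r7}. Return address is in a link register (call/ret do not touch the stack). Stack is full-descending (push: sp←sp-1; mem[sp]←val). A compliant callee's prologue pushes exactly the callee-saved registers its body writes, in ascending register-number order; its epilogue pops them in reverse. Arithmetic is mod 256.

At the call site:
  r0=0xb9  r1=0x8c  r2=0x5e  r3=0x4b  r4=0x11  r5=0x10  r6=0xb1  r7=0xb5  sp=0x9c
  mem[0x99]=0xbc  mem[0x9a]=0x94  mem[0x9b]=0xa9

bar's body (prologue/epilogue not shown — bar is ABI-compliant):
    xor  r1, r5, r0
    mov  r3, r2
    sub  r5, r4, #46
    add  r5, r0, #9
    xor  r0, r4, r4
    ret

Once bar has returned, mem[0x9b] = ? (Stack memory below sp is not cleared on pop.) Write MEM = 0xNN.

prologue: push r3 -> mem[0x9b]=0x4b, sp=0x9b
prologue: push r5 -> mem[0x9a]=0x10, sp=0x9a
body[0] xor  r1, r5, r0 -> r1=0xa9
body[1] mov  r3, r2 -> r3=0x5e
body[2] sub  r5, r4, #46 -> r5=0xe3
body[3] add  r5, r0, #9 -> r5=0xc2
body[4] xor  r0, r4, r4 -> r0=0x00
epilogue: pop r5=0x10, sp=0x9b
epilogue: pop r3=0x4b, sp=0x9c
prologue pushed ['r3', 'r5'] at ['0x9b', '0x9a']

MEM = 0x4b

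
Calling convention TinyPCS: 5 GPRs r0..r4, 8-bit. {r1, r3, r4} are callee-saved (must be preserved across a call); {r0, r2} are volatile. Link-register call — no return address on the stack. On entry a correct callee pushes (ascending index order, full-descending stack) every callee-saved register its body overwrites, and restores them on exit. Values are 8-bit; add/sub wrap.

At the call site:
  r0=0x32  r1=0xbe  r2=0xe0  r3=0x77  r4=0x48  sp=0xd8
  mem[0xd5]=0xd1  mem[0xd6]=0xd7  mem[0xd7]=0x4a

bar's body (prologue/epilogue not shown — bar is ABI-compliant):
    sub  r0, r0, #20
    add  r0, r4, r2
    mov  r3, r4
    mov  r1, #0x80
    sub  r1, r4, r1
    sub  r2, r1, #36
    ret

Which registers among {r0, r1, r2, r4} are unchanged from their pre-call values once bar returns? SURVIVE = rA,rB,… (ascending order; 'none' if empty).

SURVIVE = r1,r4

prologue: push r1 -> mem[0xd7]=0xbe, sp=0xd7
prologue: push r3 -> mem[0xd6]=0x77, sp=0xd6
body[0] sub  r0, r0, #20 -> r0=0x1e
body[1] add  r0, r4, r2 -> r0=0x28
body[2] mov  r3, r4 -> r3=0x48
body[3] mov  r1, #0x80 -> r1=0x80
body[4] sub  r1, r4, r1 -> r1=0xc8
body[5] sub  r2, r1, #36 -> r2=0xa4
epilogue: pop r3=0x77, sp=0xd7
epilogue: pop r1=0xbe, sp=0xd8
r0: caller-saved, written=True
r1: callee-saved, written=True
r2: caller-saved, written=True
r4: callee-saved, written=False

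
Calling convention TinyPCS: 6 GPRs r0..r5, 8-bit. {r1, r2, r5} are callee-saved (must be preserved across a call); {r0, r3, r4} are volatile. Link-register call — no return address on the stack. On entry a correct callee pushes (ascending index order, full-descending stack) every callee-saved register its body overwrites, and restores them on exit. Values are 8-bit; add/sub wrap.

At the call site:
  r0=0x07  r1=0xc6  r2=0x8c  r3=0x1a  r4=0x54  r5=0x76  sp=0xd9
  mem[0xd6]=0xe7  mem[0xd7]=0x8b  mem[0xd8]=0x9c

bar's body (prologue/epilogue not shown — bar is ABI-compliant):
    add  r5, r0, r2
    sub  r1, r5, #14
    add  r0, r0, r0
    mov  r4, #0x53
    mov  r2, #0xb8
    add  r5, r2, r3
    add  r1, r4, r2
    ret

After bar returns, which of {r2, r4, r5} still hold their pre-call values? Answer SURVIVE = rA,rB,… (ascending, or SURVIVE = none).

SURVIVE = r2,r5

prologue: push r1 -> mem[0xd8]=0xc6, sp=0xd8
prologue: push r2 -> mem[0xd7]=0x8c, sp=0xd7
prologue: push r5 -> mem[0xd6]=0x76, sp=0xd6
body[0] add  r5, r0, r2 -> r5=0x93
body[1] sub  r1, r5, #14 -> r1=0x85
body[2] add  r0, r0, r0 -> r0=0x0e
body[3] mov  r4, #0x53 -> r4=0x53
body[4] mov  r2, #0xb8 -> r2=0xb8
body[5] add  r5, r2, r3 -> r5=0xd2
body[6] add  r1, r4, r2 -> r1=0x0b
epilogue: pop r5=0x76, sp=0xd7
epilogue: pop r2=0x8c, sp=0xd8
epilogue: pop r1=0xc6, sp=0xd9
r2: callee-saved, written=True
r4: caller-saved, written=True
r5: callee-saved, written=True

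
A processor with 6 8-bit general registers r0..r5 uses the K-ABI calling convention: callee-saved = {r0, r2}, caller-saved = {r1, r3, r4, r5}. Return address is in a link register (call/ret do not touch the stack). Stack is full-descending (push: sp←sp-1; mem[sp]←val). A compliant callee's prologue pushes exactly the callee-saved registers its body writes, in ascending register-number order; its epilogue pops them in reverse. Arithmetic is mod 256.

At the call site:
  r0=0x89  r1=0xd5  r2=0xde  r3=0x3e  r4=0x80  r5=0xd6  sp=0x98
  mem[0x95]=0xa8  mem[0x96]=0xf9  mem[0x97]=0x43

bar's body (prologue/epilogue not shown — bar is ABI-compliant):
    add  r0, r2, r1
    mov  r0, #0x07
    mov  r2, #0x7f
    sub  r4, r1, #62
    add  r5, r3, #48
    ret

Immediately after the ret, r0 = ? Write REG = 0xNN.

prologue: push r0 → mem[0x97]=0x89, sp=0x97
prologue: push r2 → mem[0x96]=0xde, sp=0x96
body[0] add  r0, r2, r1 → r0=0xb3
body[1] mov  r0, #0x07 → r0=0x07
body[2] mov  r2, #0x7f → r2=0x7f
body[3] sub  r4, r1, #62 → r4=0x97
body[4] add  r5, r3, #48 → r5=0x6e
epilogue: pop r2=0xde, sp=0x97
epilogue: pop r0=0x89, sp=0x98
r0 is callee-saved → restored

REG = 0x89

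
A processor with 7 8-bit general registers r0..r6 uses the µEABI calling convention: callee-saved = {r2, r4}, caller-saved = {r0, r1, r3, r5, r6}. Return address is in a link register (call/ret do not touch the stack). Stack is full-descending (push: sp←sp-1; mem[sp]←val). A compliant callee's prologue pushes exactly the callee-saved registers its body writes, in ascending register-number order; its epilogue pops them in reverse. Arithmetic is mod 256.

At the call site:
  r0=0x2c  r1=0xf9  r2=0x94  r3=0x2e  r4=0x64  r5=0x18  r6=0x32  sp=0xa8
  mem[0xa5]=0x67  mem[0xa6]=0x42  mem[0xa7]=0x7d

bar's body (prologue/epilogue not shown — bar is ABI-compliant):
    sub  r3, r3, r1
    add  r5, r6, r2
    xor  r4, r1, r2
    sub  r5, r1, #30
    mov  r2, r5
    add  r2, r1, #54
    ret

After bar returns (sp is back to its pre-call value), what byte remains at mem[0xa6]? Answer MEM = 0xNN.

prologue: push r2 -> mem[0xa7]=0x94, sp=0xa7
prologue: push r4 -> mem[0xa6]=0x64, sp=0xa6
body[0] sub  r3, r3, r1 -> r3=0x35
body[1] add  r5, r6, r2 -> r5=0xc6
body[2] xor  r4, r1, r2 -> r4=0x6d
body[3] sub  r5, r1, #30 -> r5=0xdb
body[4] mov  r2, r5 -> r2=0xdb
body[5] add  r2, r1, #54 -> r2=0x2f
epilogue: pop r4=0x64, sp=0xa7
epilogue: pop r2=0x94, sp=0xa8
prologue pushed ['r2', 'r4'] at ['0xa7', '0xa6']

MEM = 0x64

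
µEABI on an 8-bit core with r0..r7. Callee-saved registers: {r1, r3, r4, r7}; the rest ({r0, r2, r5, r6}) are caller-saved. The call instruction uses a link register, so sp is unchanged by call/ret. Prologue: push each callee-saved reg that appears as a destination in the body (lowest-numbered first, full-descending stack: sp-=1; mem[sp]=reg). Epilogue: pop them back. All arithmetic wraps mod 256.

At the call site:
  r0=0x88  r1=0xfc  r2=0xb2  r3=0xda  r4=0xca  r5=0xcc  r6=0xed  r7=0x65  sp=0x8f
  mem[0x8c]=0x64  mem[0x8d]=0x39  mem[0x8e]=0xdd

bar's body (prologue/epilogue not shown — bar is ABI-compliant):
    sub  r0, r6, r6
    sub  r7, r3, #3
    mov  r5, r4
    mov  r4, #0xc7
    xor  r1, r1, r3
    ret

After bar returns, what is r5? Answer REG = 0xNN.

REG = 0xca

prologue: push r1 → mem[0x8e]=0xfc, sp=0x8e
prologue: push r4 → mem[0x8d]=0xca, sp=0x8d
prologue: push r7 → mem[0x8c]=0x65, sp=0x8c
body[0] sub  r0, r6, r6 → r0=0x00
body[1] sub  r7, r3, #3 → r7=0xd7
body[2] mov  r5, r4 → r5=0xca
body[3] mov  r4, #0xc7 → r4=0xc7
body[4] xor  r1, r1, r3 → r1=0x26
epilogue: pop r7=0x65, sp=0x8d
epilogue: pop r4=0xca, sp=0x8e
epilogue: pop r1=0xfc, sp=0x8f
r5 is caller-saved → body value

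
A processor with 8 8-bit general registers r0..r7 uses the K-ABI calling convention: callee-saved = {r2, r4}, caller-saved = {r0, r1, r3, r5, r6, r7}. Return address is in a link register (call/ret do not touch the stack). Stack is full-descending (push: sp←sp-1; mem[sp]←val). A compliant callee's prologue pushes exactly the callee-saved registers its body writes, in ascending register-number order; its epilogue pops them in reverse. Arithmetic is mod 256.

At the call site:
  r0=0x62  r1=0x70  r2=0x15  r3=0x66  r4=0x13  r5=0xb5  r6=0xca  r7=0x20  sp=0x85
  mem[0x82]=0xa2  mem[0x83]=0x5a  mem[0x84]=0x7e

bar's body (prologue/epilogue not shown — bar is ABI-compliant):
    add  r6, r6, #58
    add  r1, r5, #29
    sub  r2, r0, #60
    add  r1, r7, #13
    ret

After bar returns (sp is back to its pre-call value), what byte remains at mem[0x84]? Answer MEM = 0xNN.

prologue: push r2 → mem[0x84]=0x15, sp=0x84
body[0] add  r6, r6, #58 → r6=0x04
body[1] add  r1, r5, #29 → r1=0xd2
body[2] sub  r2, r0, #60 → r2=0x26
body[3] add  r1, r7, #13 → r1=0x2d
epilogue: pop r2=0x15, sp=0x85
prologue pushed ['r2'] at ['0x84']

MEM = 0x15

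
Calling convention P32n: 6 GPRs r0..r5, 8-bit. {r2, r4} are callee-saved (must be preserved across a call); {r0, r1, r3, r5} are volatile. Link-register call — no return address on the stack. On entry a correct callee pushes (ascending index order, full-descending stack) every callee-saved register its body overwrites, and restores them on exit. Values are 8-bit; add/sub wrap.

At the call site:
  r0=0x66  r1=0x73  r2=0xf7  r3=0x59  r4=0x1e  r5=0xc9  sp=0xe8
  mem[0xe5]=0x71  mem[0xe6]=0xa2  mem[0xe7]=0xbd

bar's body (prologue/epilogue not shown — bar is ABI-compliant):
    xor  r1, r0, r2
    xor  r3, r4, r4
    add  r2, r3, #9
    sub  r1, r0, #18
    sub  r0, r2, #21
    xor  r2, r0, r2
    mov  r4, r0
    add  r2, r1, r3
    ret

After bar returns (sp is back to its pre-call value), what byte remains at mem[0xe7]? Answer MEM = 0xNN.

MEM = 0xf7

prologue: push r2 → mem[0xe7]=0xf7, sp=0xe7
prologue: push r4 → mem[0xe6]=0x1e, sp=0xe6
body[0] xor  r1, r0, r2 → r1=0x91
body[1] xor  r3, r4, r4 → r3=0x00
body[2] add  r2, r3, #9 → r2=0x09
body[3] sub  r1, r0, #18 → r1=0x54
body[4] sub  r0, r2, #21 → r0=0xf4
body[5] xor  r2, r0, r2 → r2=0xfd
body[6] mov  r4, r0 → r4=0xf4
body[7] add  r2, r1, r3 → r2=0x54
epilogue: pop r4=0x1e, sp=0xe7
epilogue: pop r2=0xf7, sp=0xe8
prologue pushed ['r2', 'r4'] at ['0xe7', '0xe6']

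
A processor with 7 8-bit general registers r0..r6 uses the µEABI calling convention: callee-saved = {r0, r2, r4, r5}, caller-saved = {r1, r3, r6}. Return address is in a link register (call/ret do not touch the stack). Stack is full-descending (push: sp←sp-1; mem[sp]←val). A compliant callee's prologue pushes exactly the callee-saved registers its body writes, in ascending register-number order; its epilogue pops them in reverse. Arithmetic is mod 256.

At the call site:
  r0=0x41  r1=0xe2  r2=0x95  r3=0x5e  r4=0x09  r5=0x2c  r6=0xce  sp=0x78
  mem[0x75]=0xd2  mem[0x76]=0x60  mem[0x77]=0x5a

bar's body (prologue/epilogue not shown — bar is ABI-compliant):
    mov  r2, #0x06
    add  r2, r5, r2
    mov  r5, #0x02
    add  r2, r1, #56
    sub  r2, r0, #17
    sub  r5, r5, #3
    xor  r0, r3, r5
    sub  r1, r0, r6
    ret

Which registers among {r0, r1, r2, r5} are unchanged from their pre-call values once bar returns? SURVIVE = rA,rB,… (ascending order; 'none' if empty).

SURVIVE = r0,r2,r5

prologue: push r0 → mem[0x77]=0x41, sp=0x77
prologue: push r2 → mem[0x76]=0x95, sp=0x76
prologue: push r5 → mem[0x75]=0x2c, sp=0x75
body[0] mov  r2, #0x06 → r2=0x06
body[1] add  r2, r5, r2 → r2=0x32
body[2] mov  r5, #0x02 → r5=0x02
body[3] add  r2, r1, #56 → r2=0x1a
body[4] sub  r2, r0, #17 → r2=0x30
body[5] sub  r5, r5, #3 → r5=0xff
body[6] xor  r0, r3, r5 → r0=0xa1
body[7] sub  r1, r0, r6 → r1=0xd3
epilogue: pop r5=0x2c, sp=0x76
epilogue: pop r2=0x95, sp=0x77
epilogue: pop r0=0x41, sp=0x78
r0: callee-saved, written=True
r1: caller-saved, written=True
r2: callee-saved, written=True
r5: callee-saved, written=True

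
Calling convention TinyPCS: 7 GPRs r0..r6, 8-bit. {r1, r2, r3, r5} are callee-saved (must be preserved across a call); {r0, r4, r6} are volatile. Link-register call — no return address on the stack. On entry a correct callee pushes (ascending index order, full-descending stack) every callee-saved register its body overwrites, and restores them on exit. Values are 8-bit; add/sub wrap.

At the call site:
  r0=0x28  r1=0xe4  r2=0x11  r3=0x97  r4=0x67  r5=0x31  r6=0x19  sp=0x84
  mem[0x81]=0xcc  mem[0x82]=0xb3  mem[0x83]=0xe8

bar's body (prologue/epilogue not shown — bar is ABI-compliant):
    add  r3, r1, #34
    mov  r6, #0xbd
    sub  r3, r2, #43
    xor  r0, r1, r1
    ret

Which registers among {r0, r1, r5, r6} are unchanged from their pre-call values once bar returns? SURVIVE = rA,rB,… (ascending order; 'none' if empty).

SURVIVE = r1,r5

prologue: push r3 -> mem[0x83]=0x97, sp=0x83
body[0] add  r3, r1, #34 -> r3=0x06
body[1] mov  r6, #0xbd -> r6=0xbd
body[2] sub  r3, r2, #43 -> r3=0xe6
body[3] xor  r0, r1, r1 -> r0=0x00
epilogue: pop r3=0x97, sp=0x84
r0: caller-saved, written=True
r1: callee-saved, written=False
r5: callee-saved, written=False
r6: caller-saved, written=True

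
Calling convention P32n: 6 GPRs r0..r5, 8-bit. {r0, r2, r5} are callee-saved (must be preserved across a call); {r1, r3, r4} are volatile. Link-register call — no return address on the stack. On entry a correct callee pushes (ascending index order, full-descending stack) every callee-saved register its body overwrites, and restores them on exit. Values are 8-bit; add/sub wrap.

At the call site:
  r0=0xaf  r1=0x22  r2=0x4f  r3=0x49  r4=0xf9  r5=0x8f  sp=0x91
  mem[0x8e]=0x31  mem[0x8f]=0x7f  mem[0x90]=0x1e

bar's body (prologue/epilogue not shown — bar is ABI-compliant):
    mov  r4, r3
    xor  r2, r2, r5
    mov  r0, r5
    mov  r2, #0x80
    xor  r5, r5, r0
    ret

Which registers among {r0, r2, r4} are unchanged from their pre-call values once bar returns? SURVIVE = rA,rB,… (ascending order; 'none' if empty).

prologue: push r0 -> mem[0x90]=0xaf, sp=0x90
prologue: push r2 -> mem[0x8f]=0x4f, sp=0x8f
prologue: push r5 -> mem[0x8e]=0x8f, sp=0x8e
body[0] mov  r4, r3 -> r4=0x49
body[1] xor  r2, r2, r5 -> r2=0xc0
body[2] mov  r0, r5 -> r0=0x8f
body[3] mov  r2, #0x80 -> r2=0x80
body[4] xor  r5, r5, r0 -> r5=0x00
epilogue: pop r5=0x8f, sp=0x8f
epilogue: pop r2=0x4f, sp=0x90
epilogue: pop r0=0xaf, sp=0x91
r0: callee-saved, written=True
r2: callee-saved, written=True
r4: caller-saved, written=True

SURVIVE = r0,r2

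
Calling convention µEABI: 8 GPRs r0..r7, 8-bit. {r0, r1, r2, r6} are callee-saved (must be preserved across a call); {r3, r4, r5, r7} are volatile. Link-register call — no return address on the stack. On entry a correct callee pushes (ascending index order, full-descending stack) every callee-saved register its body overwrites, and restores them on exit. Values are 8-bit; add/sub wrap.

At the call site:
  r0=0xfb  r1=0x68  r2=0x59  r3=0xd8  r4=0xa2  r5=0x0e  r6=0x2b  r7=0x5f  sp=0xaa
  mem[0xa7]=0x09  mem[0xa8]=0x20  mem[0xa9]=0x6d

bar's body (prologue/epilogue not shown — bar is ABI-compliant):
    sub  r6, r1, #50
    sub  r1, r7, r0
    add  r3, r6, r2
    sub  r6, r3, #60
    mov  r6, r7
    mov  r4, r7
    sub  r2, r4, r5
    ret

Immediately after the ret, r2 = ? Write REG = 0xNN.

prologue: push r1 -> mem[0xa9]=0x68, sp=0xa9
prologue: push r2 -> mem[0xa8]=0x59, sp=0xa8
prologue: push r6 -> mem[0xa7]=0x2b, sp=0xa7
body[0] sub  r6, r1, #50 -> r6=0x36
body[1] sub  r1, r7, r0 -> r1=0x64
body[2] add  r3, r6, r2 -> r3=0x8f
body[3] sub  r6, r3, #60 -> r6=0x53
body[4] mov  r6, r7 -> r6=0x5f
body[5] mov  r4, r7 -> r4=0x5f
body[6] sub  r2, r4, r5 -> r2=0x51
epilogue: pop r6=0x2b, sp=0xa8
epilogue: pop r2=0x59, sp=0xa9
epilogue: pop r1=0x68, sp=0xaa
r2 is callee-saved -> restored

REG = 0x59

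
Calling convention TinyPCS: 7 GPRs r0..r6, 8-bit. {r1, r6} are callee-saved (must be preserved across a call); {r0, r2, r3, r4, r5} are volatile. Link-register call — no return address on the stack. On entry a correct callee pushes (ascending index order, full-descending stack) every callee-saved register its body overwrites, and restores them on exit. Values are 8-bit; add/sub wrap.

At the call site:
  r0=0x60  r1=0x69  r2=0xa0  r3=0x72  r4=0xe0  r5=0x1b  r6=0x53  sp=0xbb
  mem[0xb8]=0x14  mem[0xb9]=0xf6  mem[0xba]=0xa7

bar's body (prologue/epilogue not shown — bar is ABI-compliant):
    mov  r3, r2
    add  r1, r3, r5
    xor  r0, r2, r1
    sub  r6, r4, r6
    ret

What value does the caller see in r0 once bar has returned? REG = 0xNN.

prologue: push r1 -> mem[0xba]=0x69, sp=0xba
prologue: push r6 -> mem[0xb9]=0x53, sp=0xb9
body[0] mov  r3, r2 -> r3=0xa0
body[1] add  r1, r3, r5 -> r1=0xbb
body[2] xor  r0, r2, r1 -> r0=0x1b
body[3] sub  r6, r4, r6 -> r6=0x8d
epilogue: pop r6=0x53, sp=0xba
epilogue: pop r1=0x69, sp=0xbb
r0 is caller-saved -> body value

REG = 0x1b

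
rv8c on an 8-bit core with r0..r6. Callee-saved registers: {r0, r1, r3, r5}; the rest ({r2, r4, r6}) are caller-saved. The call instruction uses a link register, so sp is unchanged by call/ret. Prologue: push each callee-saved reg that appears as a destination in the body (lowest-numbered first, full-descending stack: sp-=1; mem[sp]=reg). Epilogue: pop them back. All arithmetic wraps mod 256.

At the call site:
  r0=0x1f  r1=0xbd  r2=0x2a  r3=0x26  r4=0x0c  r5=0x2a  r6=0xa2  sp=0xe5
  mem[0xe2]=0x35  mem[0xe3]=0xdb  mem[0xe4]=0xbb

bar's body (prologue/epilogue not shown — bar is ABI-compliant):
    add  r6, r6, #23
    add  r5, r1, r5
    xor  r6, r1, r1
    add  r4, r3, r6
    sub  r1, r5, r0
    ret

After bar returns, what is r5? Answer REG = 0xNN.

prologue: push r1 -> mem[0xe4]=0xbd, sp=0xe4
prologue: push r5 -> mem[0xe3]=0x2a, sp=0xe3
body[0] add  r6, r6, #23 -> r6=0xb9
body[1] add  r5, r1, r5 -> r5=0xe7
body[2] xor  r6, r1, r1 -> r6=0x00
body[3] add  r4, r3, r6 -> r4=0x26
body[4] sub  r1, r5, r0 -> r1=0xc8
epilogue: pop r5=0x2a, sp=0xe4
epilogue: pop r1=0xbd, sp=0xe5
r5 is callee-saved -> restored

REG = 0x2a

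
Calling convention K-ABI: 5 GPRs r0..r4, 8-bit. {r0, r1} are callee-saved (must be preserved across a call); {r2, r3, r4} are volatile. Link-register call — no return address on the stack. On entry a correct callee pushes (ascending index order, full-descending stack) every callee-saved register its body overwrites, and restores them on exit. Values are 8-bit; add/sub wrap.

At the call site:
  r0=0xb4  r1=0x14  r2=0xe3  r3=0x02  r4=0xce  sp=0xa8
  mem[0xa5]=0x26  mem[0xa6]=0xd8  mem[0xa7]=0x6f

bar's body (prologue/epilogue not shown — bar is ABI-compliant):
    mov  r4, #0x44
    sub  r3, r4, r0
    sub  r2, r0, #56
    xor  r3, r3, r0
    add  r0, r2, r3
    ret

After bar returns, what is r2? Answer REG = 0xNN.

prologue: push r0 -> mem[0xa7]=0xb4, sp=0xa7
body[0] mov  r4, #0x44 -> r4=0x44
body[1] sub  r3, r4, r0 -> r3=0x90
body[2] sub  r2, r0, #56 -> r2=0x7c
body[3] xor  r3, r3, r0 -> r3=0x24
body[4] add  r0, r2, r3 -> r0=0xa0
epilogue: pop r0=0xb4, sp=0xa8
r2 is caller-saved -> body value

REG = 0x7c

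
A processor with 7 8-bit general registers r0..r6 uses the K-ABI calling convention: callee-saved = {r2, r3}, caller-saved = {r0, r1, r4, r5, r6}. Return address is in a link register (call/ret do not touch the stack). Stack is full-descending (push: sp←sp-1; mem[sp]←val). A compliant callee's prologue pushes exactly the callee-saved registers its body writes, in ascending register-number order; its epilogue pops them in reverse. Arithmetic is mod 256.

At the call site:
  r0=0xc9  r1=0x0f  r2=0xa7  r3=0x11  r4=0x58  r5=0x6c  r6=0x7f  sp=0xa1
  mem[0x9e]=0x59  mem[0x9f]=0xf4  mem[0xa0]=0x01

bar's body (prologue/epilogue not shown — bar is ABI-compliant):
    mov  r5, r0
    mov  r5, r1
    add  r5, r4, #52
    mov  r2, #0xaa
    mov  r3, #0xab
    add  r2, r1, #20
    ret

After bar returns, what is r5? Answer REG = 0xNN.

REG = 0x8c

prologue: push r2 -> mem[0xa0]=0xa7, sp=0xa0
prologue: push r3 -> mem[0x9f]=0x11, sp=0x9f
body[0] mov  r5, r0 -> r5=0xc9
body[1] mov  r5, r1 -> r5=0x0f
body[2] add  r5, r4, #52 -> r5=0x8c
body[3] mov  r2, #0xaa -> r2=0xaa
body[4] mov  r3, #0xab -> r3=0xab
body[5] add  r2, r1, #20 -> r2=0x23
epilogue: pop r3=0x11, sp=0xa0
epilogue: pop r2=0xa7, sp=0xa1
r5 is caller-saved -> body value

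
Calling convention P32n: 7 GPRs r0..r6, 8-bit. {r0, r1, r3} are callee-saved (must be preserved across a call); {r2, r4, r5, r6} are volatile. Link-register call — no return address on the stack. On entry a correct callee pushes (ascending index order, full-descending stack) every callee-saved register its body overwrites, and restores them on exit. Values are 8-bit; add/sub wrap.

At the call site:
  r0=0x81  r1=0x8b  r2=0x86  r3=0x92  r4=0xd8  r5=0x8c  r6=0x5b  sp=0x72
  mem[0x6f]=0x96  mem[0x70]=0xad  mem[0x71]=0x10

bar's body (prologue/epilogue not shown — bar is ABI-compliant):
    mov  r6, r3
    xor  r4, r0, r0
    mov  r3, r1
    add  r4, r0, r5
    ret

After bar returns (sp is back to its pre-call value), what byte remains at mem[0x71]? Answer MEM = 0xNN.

prologue: push r3 → mem[0x71]=0x92, sp=0x71
body[0] mov  r6, r3 → r6=0x92
body[1] xor  r4, r0, r0 → r4=0x00
body[2] mov  r3, r1 → r3=0x8b
body[3] add  r4, r0, r5 → r4=0x0d
epilogue: pop r3=0x92, sp=0x72
prologue pushed ['r3'] at ['0x71']

MEM = 0x92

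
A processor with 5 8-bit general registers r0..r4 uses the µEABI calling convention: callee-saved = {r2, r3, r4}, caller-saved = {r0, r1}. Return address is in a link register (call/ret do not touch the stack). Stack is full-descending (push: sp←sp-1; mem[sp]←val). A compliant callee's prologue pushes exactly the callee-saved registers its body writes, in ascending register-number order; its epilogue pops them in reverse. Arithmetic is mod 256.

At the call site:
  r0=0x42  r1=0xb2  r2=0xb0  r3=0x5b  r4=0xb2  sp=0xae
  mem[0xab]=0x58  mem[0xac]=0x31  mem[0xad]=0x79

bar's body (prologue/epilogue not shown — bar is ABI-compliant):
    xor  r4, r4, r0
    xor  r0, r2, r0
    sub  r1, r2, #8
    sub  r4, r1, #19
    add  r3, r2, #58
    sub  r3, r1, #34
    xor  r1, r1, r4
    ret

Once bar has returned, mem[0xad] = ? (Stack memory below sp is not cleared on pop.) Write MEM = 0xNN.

prologue: push r3 -> mem[0xad]=0x5b, sp=0xad
prologue: push r4 -> mem[0xac]=0xb2, sp=0xac
body[0] xor  r4, r4, r0 -> r4=0xf0
body[1] xor  r0, r2, r0 -> r0=0xf2
body[2] sub  r1, r2, #8 -> r1=0xa8
body[3] sub  r4, r1, #19 -> r4=0x95
body[4] add  r3, r2, #58 -> r3=0xea
body[5] sub  r3, r1, #34 -> r3=0x86
body[6] xor  r1, r1, r4 -> r1=0x3d
epilogue: pop r4=0xb2, sp=0xad
epilogue: pop r3=0x5b, sp=0xae
prologue pushed ['r3', 'r4'] at ['0xad', '0xac']

MEM = 0x5b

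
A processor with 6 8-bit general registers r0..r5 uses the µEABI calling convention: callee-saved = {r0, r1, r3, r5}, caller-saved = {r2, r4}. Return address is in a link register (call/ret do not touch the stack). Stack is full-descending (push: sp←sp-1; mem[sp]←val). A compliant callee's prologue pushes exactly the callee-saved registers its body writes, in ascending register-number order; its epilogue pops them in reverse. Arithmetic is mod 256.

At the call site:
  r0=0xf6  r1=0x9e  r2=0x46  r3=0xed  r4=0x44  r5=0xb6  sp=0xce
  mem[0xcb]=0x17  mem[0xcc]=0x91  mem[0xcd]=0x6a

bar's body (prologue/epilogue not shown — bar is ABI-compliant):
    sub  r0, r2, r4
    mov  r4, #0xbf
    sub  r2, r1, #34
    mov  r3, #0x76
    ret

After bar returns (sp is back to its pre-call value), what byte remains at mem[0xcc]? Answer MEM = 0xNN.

MEM = 0xed

prologue: push r0 -> mem[0xcd]=0xf6, sp=0xcd
prologue: push r3 -> mem[0xcc]=0xed, sp=0xcc
body[0] sub  r0, r2, r4 -> r0=0x02
body[1] mov  r4, #0xbf -> r4=0xbf
body[2] sub  r2, r1, #34 -> r2=0x7c
body[3] mov  r3, #0x76 -> r3=0x76
epilogue: pop r3=0xed, sp=0xcd
epilogue: pop r0=0xf6, sp=0xce
prologue pushed ['r0', 'r3'] at ['0xcd', '0xcc']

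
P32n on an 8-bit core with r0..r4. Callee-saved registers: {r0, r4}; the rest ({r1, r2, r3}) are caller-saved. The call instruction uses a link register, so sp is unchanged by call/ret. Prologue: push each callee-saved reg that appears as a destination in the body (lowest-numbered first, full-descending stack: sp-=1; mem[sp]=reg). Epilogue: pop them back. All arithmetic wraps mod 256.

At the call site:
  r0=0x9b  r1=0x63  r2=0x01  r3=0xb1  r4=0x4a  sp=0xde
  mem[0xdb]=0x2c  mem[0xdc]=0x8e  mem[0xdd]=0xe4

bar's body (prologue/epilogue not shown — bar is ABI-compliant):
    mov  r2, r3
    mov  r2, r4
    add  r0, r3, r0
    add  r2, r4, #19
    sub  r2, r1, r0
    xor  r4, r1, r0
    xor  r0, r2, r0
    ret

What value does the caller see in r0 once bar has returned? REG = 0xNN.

REG = 0x9b

prologue: push r0 → mem[0xdd]=0x9b, sp=0xdd
prologue: push r4 → mem[0xdc]=0x4a, sp=0xdc
body[0] mov  r2, r3 → r2=0xb1
body[1] mov  r2, r4 → r2=0x4a
body[2] add  r0, r3, r0 → r0=0x4c
body[3] add  r2, r4, #19 → r2=0x5d
body[4] sub  r2, r1, r0 → r2=0x17
body[5] xor  r4, r1, r0 → r4=0x2f
body[6] xor  r0, r2, r0 → r0=0x5b
epilogue: pop r4=0x4a, sp=0xdd
epilogue: pop r0=0x9b, sp=0xde
r0 is callee-saved → restored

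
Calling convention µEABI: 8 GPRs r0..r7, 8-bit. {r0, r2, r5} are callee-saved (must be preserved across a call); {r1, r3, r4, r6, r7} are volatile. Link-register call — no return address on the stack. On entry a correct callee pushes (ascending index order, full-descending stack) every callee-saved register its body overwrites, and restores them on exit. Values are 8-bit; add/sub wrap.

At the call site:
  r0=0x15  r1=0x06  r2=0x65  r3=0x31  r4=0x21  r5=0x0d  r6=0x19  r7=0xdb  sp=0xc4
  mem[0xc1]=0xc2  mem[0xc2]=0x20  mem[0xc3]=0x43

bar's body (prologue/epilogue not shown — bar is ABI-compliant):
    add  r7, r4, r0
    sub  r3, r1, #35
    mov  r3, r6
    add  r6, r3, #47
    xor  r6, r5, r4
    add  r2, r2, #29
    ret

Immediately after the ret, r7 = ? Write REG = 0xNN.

REG = 0x36

prologue: push r2 -> mem[0xc3]=0x65, sp=0xc3
body[0] add  r7, r4, r0 -> r7=0x36
body[1] sub  r3, r1, #35 -> r3=0xe3
body[2] mov  r3, r6 -> r3=0x19
body[3] add  r6, r3, #47 -> r6=0x48
body[4] xor  r6, r5, r4 -> r6=0x2c
body[5] add  r2, r2, #29 -> r2=0x82
epilogue: pop r2=0x65, sp=0xc4
r7 is caller-saved -> body value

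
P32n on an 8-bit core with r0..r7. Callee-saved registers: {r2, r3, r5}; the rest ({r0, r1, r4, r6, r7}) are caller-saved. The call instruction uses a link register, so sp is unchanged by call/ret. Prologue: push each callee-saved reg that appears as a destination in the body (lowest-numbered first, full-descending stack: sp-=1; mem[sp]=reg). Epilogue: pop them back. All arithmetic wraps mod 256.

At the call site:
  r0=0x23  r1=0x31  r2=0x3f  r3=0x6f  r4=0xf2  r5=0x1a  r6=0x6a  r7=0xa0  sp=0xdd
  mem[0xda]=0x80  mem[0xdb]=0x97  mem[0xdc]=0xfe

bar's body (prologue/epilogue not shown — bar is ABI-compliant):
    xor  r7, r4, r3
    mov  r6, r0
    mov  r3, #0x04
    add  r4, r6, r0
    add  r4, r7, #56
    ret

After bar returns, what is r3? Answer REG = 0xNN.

REG = 0x6f

prologue: push r3 -> mem[0xdc]=0x6f, sp=0xdc
body[0] xor  r7, r4, r3 -> r7=0x9d
body[1] mov  r6, r0 -> r6=0x23
body[2] mov  r3, #0x04 -> r3=0x04
body[3] add  r4, r6, r0 -> r4=0x46
body[4] add  r4, r7, #56 -> r4=0xd5
epilogue: pop r3=0x6f, sp=0xdd
r3 is callee-saved -> restored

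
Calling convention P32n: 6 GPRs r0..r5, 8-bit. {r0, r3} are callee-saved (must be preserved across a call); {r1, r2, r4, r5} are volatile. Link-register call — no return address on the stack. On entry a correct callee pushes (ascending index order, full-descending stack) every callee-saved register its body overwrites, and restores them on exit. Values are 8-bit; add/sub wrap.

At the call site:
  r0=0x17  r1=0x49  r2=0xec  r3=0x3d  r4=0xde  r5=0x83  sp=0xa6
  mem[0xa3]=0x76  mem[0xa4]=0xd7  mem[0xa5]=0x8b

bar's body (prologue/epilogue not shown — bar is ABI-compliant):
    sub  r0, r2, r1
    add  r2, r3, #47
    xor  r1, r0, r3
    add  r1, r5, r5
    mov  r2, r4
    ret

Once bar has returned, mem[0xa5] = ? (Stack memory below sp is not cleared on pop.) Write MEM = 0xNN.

MEM = 0x17

prologue: push r0 → mem[0xa5]=0x17, sp=0xa5
body[0] sub  r0, r2, r1 → r0=0xa3
body[1] add  r2, r3, #47 → r2=0x6c
body[2] xor  r1, r0, r3 → r1=0x9e
body[3] add  r1, r5, r5 → r1=0x06
body[4] mov  r2, r4 → r2=0xde
epilogue: pop r0=0x17, sp=0xa6
prologue pushed ['r0'] at ['0xa5']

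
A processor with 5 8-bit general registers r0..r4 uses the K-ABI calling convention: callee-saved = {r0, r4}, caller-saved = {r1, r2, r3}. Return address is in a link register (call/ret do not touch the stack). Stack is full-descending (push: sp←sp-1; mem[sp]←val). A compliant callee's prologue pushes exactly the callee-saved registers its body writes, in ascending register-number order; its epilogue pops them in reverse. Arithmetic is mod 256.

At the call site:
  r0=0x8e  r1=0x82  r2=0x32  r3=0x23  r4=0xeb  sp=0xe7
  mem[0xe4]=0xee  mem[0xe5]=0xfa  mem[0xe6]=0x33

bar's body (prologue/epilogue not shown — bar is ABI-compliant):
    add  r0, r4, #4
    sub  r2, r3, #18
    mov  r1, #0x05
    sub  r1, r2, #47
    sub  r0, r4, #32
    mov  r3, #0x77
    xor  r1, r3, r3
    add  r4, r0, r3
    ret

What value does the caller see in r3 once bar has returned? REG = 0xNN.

REG = 0x77

prologue: push r0 -> mem[0xe6]=0x8e, sp=0xe6
prologue: push r4 -> mem[0xe5]=0xeb, sp=0xe5
body[0] add  r0, r4, #4 -> r0=0xef
body[1] sub  r2, r3, #18 -> r2=0x11
body[2] mov  r1, #0x05 -> r1=0x05
body[3] sub  r1, r2, #47 -> r1=0xe2
body[4] sub  r0, r4, #32 -> r0=0xcb
body[5] mov  r3, #0x77 -> r3=0x77
body[6] xor  r1, r3, r3 -> r1=0x00
body[7] add  r4, r0, r3 -> r4=0x42
epilogue: pop r4=0xeb, sp=0xe6
epilogue: pop r0=0x8e, sp=0xe7
r3 is caller-saved -> body value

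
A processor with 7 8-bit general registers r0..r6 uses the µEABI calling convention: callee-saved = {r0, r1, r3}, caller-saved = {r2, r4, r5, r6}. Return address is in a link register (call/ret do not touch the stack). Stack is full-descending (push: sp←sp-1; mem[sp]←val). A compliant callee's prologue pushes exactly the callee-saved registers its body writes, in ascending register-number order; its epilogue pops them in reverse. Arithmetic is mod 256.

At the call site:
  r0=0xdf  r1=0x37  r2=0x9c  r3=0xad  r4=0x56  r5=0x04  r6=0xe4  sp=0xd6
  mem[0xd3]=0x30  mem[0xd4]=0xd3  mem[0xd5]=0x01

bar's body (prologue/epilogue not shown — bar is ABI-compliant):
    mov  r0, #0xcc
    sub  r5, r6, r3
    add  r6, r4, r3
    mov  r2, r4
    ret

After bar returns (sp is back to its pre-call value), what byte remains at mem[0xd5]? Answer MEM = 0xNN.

prologue: push r0 -> mem[0xd5]=0xdf, sp=0xd5
body[0] mov  r0, #0xcc -> r0=0xcc
body[1] sub  r5, r6, r3 -> r5=0x37
body[2] add  r6, r4, r3 -> r6=0x03
body[3] mov  r2, r4 -> r2=0x56
epilogue: pop r0=0xdf, sp=0xd6
prologue pushed ['r0'] at ['0xd5']

MEM = 0xdf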